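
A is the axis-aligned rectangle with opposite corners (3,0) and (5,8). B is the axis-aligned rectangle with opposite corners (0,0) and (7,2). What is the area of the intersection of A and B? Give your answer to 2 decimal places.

|A∩B|: x∈[3,5], y∈[0,2] → 2·2 = 4.

4.00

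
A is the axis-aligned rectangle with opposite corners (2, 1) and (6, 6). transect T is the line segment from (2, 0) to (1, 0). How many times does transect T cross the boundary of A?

0

The segment lies entirely outside A and never meets its boundary.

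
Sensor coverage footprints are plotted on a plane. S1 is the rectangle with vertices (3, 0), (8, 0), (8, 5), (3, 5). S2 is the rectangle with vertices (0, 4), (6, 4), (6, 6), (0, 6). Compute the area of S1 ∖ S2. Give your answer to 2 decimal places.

22.00

|S1∩S2|: x∈[3,6], y∈[4,5] → 3·1 = 3.
|S1| = 25.
|S1 ∖ S2| = |S1| − |S1∩S2| = 25 − 3 = 22.00.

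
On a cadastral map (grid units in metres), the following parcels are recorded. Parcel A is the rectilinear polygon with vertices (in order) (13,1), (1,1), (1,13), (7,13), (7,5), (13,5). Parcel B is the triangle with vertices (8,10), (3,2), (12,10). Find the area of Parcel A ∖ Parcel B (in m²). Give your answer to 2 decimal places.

90.31

|Parcel A| = 96, |Parcel A∩Parcel B| = 5.6889.
|Parcel A ∖ Parcel B| = |Parcel A| − |Parcel A∩Parcel B| = 96 − 5.6889 = 90.31.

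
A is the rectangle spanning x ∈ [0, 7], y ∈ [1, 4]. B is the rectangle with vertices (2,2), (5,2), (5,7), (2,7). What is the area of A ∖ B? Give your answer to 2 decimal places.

15.00

|A∩B|: x∈[2,5], y∈[2,4] → 3·2 = 6.
|A| = 21.
|A ∖ B| = |A| − |A∩B| = 21 − 6 = 15.00.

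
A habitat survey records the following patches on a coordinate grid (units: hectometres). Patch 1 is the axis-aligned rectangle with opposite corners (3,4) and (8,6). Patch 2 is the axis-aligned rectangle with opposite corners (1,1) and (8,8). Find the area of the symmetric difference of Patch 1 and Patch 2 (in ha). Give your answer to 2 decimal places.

|Patch 1∩Patch 2|: x∈[3,8], y∈[4,6] → 5·2 = 10.
|Patch 1 △ Patch 2| = |Patch 1| + |Patch 2| − 2·|Patch 1∩Patch 2| = 10 + 49 − 20 = 39.00.

39.00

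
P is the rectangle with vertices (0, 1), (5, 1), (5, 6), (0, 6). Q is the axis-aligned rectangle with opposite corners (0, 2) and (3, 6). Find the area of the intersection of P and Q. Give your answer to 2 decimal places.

12.00

|P∩Q|: x∈[0,3], y∈[2,6] → 3·4 = 12.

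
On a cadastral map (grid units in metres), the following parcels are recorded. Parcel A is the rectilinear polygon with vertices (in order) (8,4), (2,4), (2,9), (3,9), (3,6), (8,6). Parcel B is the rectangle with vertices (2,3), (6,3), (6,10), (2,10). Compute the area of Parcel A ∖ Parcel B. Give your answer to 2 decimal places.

4.00

|Parcel A| = 15, |Parcel A∩Parcel B| = 11.
|Parcel A ∖ Parcel B| = |Parcel A| − |Parcel A∩Parcel B| = 15 − 11 = 4.00.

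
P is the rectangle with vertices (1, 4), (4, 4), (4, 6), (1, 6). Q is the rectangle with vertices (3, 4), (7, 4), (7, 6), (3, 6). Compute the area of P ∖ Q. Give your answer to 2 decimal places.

4.00

|P∩Q|: x∈[3,4], y∈[4,6] → 1·2 = 2.
|P| = 6.
|P ∖ Q| = |P| − |P∩Q| = 6 − 2 = 4.00.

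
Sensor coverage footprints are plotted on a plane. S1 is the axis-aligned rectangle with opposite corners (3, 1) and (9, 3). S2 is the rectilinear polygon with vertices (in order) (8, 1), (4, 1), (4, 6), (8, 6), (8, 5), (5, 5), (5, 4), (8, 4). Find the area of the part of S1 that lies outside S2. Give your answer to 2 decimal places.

4.00

|S1| = 12, |S1∩S2| = 8.
|S1 ∖ S2| = |S1| − |S1∩S2| = 12 − 8 = 4.00.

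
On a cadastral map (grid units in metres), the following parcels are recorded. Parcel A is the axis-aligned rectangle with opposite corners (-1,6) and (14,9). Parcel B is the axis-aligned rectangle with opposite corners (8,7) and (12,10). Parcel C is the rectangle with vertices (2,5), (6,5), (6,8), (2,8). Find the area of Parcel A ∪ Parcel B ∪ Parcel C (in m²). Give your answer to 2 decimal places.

By inclusion–exclusion:
Individual areas: |Parcel A| = 45, |Parcel B| = 12, |Parcel C| = 12.
|Parcel A∩Parcel B|: x∈[8,12], y∈[7,9] → 4·2 = 8.
|Parcel A∩Parcel C|: x∈[2,6], y∈[6,8] → 4·2 = 8.
|Parcel B∩Parcel C| = 0 (no overlap).
|Parcel A∩Parcel B∩Parcel C| = 0.
|Parcel A ∪ Parcel B ∪ Parcel C| = 69 − 16 + 0 = 53.00.

53.00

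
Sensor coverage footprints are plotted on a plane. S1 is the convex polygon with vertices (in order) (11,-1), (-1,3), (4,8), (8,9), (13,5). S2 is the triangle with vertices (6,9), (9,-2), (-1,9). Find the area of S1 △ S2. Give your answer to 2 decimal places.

|S1| = 80.5, |S2| = 38.5, |S1∩S2| = 26.6446.
|S1 △ S2| = |S1| + |S2| − 2·|S1∩S2| = 80.5 + 38.5 − 53.2892 = 65.71.

65.71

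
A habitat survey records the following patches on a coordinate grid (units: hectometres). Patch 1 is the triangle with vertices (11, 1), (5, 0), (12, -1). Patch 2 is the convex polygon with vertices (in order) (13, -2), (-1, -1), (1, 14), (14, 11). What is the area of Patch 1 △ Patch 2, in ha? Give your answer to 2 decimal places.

185.50

|Patch 1| = 6.5, |Patch 2| = 192, |Patch 1∩Patch 2| = 6.5.
|Patch 1 △ Patch 2| = |Patch 1| + |Patch 2| − 2·|Patch 1∩Patch 2| = 6.5 + 192 − 13 = 185.50.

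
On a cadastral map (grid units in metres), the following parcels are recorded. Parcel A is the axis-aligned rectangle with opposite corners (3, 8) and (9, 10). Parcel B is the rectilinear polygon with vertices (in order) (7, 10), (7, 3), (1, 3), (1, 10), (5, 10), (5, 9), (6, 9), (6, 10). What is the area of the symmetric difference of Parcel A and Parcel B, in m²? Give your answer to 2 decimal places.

39.00

|Parcel A| = 12, |Parcel B| = 41, |Parcel A∩Parcel B| = 7.
|Parcel A △ Parcel B| = |Parcel A| + |Parcel B| − 2·|Parcel A∩Parcel B| = 12 + 41 − 14 = 39.00.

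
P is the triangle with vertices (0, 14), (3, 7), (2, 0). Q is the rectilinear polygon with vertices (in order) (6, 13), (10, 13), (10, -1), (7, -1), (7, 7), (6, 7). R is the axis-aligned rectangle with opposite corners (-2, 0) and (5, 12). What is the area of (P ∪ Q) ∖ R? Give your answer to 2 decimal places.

|P ∪ Q| = 62.
|(P ∪ Q) ∩ R| = 13.4286.
|(P ∪ Q) ∖ R| = 62 − 13.4286 = 48.57.

48.57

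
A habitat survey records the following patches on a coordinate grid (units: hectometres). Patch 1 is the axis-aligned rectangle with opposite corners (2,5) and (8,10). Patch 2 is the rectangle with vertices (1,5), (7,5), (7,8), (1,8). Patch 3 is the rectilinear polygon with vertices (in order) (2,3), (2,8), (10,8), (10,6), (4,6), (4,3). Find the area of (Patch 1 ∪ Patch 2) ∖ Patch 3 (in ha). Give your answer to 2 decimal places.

|Patch 1 ∪ Patch 2| = 33.
|(Patch 1 ∪ Patch 2) ∩ Patch 3| = 14.
|(Patch 1 ∪ Patch 2) ∖ Patch 3| = 33 − 14 = 19.00.

19.00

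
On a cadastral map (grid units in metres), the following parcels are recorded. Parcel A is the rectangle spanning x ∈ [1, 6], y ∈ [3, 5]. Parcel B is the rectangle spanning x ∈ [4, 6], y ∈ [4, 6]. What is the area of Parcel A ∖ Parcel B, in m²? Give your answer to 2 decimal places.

|Parcel A∩Parcel B|: x∈[4,6], y∈[4,5] → 2·1 = 2.
|Parcel A| = 10.
|Parcel A ∖ Parcel B| = |Parcel A| − |Parcel A∩Parcel B| = 10 − 2 = 8.00.

8.00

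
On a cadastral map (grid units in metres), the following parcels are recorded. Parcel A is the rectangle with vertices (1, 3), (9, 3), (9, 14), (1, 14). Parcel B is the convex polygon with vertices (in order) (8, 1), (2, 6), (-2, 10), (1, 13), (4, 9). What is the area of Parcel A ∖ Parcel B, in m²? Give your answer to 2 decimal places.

63.90

|Parcel A| = 88, |Parcel A∩Parcel B| = 24.1.
|Parcel A ∖ Parcel B| = |Parcel A| − |Parcel A∩Parcel B| = 88 − 24.1 = 63.90.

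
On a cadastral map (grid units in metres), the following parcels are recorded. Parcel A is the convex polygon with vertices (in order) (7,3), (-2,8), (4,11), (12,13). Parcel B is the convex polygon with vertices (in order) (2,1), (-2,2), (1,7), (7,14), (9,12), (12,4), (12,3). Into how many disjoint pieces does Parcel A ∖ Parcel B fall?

2

Parcel A ∖ Parcel B splits into 2 disjoint pieces (area 9.2864, area 5.2214).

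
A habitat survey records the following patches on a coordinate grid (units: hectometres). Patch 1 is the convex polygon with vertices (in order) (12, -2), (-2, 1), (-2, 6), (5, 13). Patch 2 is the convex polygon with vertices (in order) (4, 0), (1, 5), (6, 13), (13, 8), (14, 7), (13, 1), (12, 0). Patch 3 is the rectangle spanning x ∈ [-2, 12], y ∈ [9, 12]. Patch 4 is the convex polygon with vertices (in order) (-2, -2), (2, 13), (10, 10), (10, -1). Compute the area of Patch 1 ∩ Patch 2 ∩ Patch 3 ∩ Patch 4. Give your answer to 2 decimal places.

The intersection is the polygon with vertices (6.867,9), (3.5,9), (5.24,11.785), (5.636,11.636).
By the shoelace formula its area is 5.12.

5.12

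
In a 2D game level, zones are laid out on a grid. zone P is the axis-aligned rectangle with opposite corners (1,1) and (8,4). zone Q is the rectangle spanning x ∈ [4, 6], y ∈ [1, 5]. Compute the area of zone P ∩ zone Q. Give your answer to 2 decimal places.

6.00

|zone P∩zone Q|: x∈[4,6], y∈[1,4] → 2·3 = 6.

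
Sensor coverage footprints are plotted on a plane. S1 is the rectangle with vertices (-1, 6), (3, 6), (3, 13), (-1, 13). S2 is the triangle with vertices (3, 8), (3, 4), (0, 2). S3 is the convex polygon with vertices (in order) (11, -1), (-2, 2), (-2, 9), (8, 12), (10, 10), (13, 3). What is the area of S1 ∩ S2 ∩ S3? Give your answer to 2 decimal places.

1.00

The intersection is the polygon with vertices (2,6), (3,8), (3,6).
By the shoelace formula its area is 1.00.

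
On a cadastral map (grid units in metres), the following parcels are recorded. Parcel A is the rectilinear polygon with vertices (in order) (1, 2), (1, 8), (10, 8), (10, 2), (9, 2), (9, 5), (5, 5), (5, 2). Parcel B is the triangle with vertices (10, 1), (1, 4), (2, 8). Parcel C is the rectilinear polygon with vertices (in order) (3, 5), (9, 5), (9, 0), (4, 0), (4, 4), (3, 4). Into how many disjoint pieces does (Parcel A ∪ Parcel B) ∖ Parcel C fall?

(Parcel A ∪ Parcel B) ∖ Parcel C splits into 2 disjoint pieces (area 38, area 0.2708).

2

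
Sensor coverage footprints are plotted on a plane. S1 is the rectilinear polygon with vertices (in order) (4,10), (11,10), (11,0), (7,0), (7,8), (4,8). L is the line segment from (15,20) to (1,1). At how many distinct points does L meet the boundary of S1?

The segment meets the boundary at (6.158,8), (7.632,10).

2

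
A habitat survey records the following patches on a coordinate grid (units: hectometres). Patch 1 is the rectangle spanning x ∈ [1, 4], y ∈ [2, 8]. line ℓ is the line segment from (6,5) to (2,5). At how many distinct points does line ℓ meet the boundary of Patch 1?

The segment meets the boundary at (4,5).

1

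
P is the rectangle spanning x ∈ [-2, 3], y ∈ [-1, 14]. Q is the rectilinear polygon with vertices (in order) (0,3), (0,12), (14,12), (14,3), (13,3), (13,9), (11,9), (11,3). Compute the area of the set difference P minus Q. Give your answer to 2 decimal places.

|P| = 75, |P∩Q| = 27.
|P ∖ Q| = |P| − |P∩Q| = 75 − 27 = 48.00.

48.00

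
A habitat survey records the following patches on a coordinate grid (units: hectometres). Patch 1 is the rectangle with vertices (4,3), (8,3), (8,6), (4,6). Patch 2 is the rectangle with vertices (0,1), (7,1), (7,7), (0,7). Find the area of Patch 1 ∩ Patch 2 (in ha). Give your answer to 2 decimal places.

|Patch 1∩Patch 2|: x∈[4,7], y∈[3,6] → 3·3 = 9.

9.00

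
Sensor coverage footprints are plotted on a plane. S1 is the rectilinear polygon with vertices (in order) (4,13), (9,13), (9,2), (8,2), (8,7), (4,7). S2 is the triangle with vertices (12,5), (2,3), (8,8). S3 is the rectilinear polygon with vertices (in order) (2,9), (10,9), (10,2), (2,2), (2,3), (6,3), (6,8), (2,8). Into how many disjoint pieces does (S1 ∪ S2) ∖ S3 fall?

(S1 ∪ S2) ∖ S3 splits into 4 disjoint pieces (area 20, area 1.9, area 5.0667, area 2).

4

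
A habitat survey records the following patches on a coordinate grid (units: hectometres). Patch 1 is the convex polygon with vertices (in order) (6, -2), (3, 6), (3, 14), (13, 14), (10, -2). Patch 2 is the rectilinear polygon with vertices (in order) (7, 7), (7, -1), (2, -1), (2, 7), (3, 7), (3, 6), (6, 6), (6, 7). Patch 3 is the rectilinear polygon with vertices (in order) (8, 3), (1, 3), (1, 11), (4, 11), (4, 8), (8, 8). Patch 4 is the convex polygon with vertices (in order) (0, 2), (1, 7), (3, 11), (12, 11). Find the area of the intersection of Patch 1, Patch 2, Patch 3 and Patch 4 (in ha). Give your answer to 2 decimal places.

1.76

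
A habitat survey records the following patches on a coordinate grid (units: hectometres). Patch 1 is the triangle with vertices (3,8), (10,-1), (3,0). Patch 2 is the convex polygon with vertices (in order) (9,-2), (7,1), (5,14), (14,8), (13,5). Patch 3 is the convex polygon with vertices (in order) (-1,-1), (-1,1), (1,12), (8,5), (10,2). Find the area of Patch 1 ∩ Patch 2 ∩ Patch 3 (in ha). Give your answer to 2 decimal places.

1.23

The intersection is the polygon with vertices (6.644,3.315), (8.075,1.475), (6.973,1.175).
By the shoelace formula its area is 1.23.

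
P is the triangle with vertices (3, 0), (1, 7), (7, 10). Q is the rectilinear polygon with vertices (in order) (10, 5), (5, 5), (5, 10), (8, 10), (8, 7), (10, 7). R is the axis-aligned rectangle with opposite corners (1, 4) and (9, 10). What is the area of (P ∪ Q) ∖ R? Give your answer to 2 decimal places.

7.49

|P ∪ Q| = 39.
|(P ∪ Q) ∩ R| = 31.5143.
|(P ∪ Q) ∖ R| = 39 − 31.5143 = 7.49.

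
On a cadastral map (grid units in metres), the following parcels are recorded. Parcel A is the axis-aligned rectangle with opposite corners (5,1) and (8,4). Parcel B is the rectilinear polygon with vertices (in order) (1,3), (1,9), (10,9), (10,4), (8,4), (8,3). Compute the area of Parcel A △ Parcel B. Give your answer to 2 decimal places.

55.00

|Parcel A| = 9, |Parcel B| = 52, |Parcel A∩Parcel B| = 3.
|Parcel A △ Parcel B| = |Parcel A| + |Parcel B| − 2·|Parcel A∩Parcel B| = 9 + 52 − 6 = 55.00.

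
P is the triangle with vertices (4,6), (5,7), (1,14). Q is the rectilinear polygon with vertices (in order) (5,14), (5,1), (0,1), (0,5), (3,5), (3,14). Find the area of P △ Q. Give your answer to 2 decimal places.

36.17

|P| = 5.5, |Q| = 38, |P∩Q| = 3.6667.
|P △ Q| = |P| + |Q| − 2·|P∩Q| = 5.5 + 38 − 7.3333 = 36.17.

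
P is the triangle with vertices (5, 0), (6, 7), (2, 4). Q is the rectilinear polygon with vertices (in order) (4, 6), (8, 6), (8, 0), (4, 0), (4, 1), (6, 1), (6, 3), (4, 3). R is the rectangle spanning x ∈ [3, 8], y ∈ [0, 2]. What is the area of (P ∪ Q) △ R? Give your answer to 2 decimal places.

|P ∪ Q| = 27.2917.
|(P ∪ Q) ∩ R| = 7.3393.
|(P ∪ Q) △ R| = 27.2917 + 10 − 14.6786 = 22.61.

22.61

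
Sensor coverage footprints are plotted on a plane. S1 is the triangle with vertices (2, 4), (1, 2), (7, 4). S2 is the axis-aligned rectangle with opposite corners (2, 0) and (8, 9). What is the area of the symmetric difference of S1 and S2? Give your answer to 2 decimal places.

|S1| = 5, |S2| = 54, |S1∩S2| = 4.1667.
|S1 △ S2| = |S1| + |S2| − 2·|S1∩S2| = 5 + 54 − 8.3333 = 50.67.

50.67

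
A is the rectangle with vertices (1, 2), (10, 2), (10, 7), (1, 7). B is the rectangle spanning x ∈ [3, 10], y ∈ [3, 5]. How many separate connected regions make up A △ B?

A △ B is a single connected region.

1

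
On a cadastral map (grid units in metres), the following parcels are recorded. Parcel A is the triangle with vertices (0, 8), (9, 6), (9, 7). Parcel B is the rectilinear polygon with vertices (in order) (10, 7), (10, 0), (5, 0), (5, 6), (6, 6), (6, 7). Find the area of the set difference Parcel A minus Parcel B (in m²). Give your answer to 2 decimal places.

2.50

|Parcel A| = 4.5, |Parcel A∩Parcel B| = 2.
|Parcel A ∖ Parcel B| = |Parcel A| − |Parcel A∩Parcel B| = 4.5 − 2 = 2.50.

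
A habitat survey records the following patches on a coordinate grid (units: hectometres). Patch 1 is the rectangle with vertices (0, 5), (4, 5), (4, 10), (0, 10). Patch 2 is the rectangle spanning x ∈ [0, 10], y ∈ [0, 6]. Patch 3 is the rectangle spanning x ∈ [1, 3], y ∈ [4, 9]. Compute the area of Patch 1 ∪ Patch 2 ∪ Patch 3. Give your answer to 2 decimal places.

By inclusion–exclusion:
Individual areas: |Patch 1| = 20, |Patch 2| = 60, |Patch 3| = 10.
|Patch 1∩Patch 2|: x∈[0,4], y∈[5,6] → 4·1 = 4.
|Patch 1∩Patch 3|: x∈[1,3], y∈[5,9] → 2·4 = 8.
|Patch 2∩Patch 3|: x∈[1,3], y∈[4,6] → 2·2 = 4.
|Patch 1∩Patch 2∩Patch 3| = 2.
|Patch 1 ∪ Patch 2 ∪ Patch 3| = 90 − 16 + 2 = 76.00.

76.00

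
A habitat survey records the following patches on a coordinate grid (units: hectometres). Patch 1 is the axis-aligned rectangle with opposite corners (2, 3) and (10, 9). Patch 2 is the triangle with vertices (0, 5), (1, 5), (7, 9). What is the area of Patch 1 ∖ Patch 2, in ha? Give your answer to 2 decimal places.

|Patch 1| = 48, |Patch 1∩Patch 2| = 1.1905.
|Patch 1 ∖ Patch 2| = |Patch 1| − |Patch 1∩Patch 2| = 48 − 1.1905 = 46.81.

46.81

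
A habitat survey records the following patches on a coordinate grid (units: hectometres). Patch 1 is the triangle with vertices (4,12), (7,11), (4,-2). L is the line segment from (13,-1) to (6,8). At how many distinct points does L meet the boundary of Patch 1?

The segment meets the boundary at (6.237,7.695).

1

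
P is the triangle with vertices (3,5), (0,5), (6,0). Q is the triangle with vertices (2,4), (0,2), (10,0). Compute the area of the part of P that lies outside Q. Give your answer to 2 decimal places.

4.05

|P| = 7.5, |P∩Q| = 3.4532.
|P ∖ Q| = |P| − |P∩Q| = 7.5 − 3.4532 = 4.05.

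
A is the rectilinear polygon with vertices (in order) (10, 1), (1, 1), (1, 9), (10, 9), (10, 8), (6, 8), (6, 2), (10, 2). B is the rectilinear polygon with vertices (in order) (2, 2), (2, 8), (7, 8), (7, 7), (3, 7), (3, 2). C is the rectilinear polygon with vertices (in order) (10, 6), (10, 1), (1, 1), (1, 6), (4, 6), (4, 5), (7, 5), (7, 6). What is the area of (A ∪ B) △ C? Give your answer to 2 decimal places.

|A ∪ B| = 49.
|(A ∪ B) ∩ C| = 27.
|(A ∪ B) △ C| = 49 + 42 − 54 = 37.00.

37.00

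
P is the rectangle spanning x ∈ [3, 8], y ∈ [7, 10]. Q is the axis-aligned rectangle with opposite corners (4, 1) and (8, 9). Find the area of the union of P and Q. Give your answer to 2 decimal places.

39.00

By inclusion–exclusion:
Individual areas: |P| = 15, |Q| = 32.
|P∩Q|: x∈[4,8], y∈[7,9] → 4·2 = 8.
|P ∪ Q| = 47 − 8 = 39.00.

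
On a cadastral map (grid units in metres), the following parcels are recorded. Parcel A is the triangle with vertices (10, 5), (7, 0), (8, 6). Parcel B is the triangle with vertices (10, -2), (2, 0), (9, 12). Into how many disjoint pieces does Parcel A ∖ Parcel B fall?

Parcel A ∖ Parcel B is a single connected region.

1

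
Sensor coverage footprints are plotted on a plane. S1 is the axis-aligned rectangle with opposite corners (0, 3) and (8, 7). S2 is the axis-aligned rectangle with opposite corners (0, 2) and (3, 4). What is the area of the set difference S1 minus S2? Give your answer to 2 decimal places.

29.00

|S1∩S2|: x∈[0,3], y∈[3,4] → 3·1 = 3.
|S1| = 32.
|S1 ∖ S2| = |S1| − |S1∩S2| = 32 − 3 = 29.00.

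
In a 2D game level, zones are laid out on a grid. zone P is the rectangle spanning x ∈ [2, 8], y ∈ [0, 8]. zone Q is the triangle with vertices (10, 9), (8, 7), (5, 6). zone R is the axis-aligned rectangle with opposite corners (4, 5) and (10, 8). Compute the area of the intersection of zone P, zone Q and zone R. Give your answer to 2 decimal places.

1.20

The intersection is the polygon with vertices (5,6), (8,7.8), (8,7).
By the shoelace formula its area is 1.20.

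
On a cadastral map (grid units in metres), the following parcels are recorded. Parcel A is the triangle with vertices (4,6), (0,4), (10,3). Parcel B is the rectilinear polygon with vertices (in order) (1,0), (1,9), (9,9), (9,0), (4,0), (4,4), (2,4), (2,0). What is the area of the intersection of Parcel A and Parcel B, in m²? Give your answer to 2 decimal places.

10.90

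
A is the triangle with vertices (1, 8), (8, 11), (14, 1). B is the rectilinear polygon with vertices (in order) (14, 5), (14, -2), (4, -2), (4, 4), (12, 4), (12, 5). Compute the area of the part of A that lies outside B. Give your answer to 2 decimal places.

38.31

|A| = 44, |A∩B| = 5.6905.
|A ∖ B| = |A| − |A∩B| = 44 − 5.6905 = 38.31.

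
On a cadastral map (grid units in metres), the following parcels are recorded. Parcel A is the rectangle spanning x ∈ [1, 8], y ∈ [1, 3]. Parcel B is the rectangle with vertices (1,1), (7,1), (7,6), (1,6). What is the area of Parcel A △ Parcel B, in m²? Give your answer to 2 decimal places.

|Parcel A∩Parcel B|: x∈[1,7], y∈[1,3] → 6·2 = 12.
|Parcel A △ Parcel B| = |Parcel A| + |Parcel B| − 2·|Parcel A∩Parcel B| = 14 + 30 − 24 = 20.00.

20.00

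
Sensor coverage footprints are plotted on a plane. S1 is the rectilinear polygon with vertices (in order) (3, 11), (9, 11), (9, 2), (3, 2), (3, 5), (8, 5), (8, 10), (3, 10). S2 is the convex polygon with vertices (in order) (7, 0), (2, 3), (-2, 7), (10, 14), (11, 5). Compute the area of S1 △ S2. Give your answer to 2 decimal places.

71.47

|S1| = 29, |S2| = 98, |S1∩S2| = 27.7667.
|S1 △ S2| = |S1| + |S2| − 2·|S1∩S2| = 29 + 98 − 55.5333 = 71.47.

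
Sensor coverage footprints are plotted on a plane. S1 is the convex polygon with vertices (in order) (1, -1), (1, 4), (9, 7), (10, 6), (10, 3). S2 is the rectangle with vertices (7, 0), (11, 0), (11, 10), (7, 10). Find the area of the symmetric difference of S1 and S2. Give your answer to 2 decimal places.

|S1| = 41.5, |S2| = 40, |S1∩S2| = 12.75.
|S1 △ S2| = |S1| + |S2| − 2·|S1∩S2| = 41.5 + 40 − 25.5 = 56.00.

56.00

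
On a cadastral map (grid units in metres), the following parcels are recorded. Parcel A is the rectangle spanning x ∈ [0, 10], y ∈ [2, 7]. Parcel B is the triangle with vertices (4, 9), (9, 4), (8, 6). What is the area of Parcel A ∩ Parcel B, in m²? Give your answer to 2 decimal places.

The intersection is the polygon with vertices (6.667,7), (8,6), (9,4), (6,7).
By the shoelace formula its area is 1.83.

1.83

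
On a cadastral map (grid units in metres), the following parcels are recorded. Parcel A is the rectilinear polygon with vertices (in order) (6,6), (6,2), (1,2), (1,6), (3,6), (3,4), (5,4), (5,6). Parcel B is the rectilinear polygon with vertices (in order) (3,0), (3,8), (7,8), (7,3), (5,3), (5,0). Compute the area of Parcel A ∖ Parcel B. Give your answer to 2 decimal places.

9.00

|Parcel A| = 16, |Parcel A∩Parcel B| = 7.
|Parcel A ∖ Parcel B| = |Parcel A| − |Parcel A∩Parcel B| = 16 − 7 = 9.00.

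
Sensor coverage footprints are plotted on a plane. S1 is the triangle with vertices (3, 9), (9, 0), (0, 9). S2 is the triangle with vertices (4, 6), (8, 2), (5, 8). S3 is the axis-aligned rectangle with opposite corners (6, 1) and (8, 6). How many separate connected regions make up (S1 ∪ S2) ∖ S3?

2

(S1 ∪ S2) ∖ S3 splits into 2 disjoint pieces (area 13.5714, area 0.25).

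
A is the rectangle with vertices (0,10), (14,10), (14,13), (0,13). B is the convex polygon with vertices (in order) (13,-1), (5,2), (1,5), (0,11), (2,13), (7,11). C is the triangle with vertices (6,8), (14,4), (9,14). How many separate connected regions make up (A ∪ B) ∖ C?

(A ∪ B) ∖ C splits into 2 disjoint pieces (area 11.25, area 92).

2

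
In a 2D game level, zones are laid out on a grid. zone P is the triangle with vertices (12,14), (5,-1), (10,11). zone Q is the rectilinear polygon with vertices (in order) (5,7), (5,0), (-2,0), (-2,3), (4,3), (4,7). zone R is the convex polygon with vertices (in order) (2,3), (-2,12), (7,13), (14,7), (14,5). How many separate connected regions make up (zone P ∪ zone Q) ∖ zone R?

(zone P ∪ zone Q) ∖ zone R splits into 3 disjoint pieces (area 0.5899, area 1.2508, area 21.4167).

3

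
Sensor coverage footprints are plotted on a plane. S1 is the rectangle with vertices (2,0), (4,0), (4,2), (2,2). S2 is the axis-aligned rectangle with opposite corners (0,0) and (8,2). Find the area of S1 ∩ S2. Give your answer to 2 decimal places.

4.00

|S1∩S2|: x∈[2,4], y∈[0,2] → 2·2 = 4.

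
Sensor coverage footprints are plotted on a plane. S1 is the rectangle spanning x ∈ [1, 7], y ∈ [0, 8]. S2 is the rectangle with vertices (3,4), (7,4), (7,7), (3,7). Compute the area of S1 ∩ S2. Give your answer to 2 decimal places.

|S1∩S2|: x∈[3,7], y∈[4,7] → 4·3 = 12.

12.00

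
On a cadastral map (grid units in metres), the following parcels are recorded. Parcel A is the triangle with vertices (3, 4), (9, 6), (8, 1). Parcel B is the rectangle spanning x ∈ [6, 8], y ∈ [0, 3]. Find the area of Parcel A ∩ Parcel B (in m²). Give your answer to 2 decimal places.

The intersection is the polygon with vertices (6,2.2), (6,3), (8,3), (8,1).
By the shoelace formula its area is 2.80.

2.80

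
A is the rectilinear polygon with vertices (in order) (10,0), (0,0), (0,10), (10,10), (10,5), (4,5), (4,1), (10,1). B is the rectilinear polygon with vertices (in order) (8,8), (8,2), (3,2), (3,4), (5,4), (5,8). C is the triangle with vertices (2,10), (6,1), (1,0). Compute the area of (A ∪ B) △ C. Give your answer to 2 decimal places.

|A ∪ B| = 87.
|(A ∪ B) ∩ C| = 22.2778.
|(A ∪ B) △ C| = 87 + 24.5 − 44.5556 = 66.94.

66.94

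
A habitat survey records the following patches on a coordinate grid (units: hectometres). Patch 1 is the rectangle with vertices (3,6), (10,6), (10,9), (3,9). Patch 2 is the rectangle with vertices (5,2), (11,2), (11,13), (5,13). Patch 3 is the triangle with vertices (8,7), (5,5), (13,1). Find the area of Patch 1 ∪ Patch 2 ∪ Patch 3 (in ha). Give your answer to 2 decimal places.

By inclusion–exclusion:
Individual areas: |Patch 1| = 21, |Patch 2| = 66, |Patch 3| = 14.
|Patch 1∩Patch 2|: x∈[5,10], y∈[6,9] → 5·3 = 15.
|Patch 1∩Patch 3| = 1.1667.
|Patch 2∩Patch 3| = 12.6.
|Patch 1∩Patch 2∩Patch 3| = 1.1667.
|Patch 1 ∪ Patch 2 ∪ Patch 3| = 101 − 28.7667 + 1.1667 = 73.40.

73.40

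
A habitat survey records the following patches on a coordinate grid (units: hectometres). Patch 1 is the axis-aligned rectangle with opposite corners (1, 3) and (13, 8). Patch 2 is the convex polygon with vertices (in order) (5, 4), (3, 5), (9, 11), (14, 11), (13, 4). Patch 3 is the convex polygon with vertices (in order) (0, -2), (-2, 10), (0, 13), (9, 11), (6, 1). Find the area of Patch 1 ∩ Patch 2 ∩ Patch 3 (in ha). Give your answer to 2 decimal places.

12.50

The intersection is the polygon with vertices (5,4), (3,5), (6,8), (8.1,8), (6.9,4).
By the shoelace formula its area is 12.50.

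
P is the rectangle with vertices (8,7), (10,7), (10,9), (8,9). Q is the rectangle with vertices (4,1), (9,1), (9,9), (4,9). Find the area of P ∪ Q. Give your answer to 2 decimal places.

By inclusion–exclusion:
Individual areas: |P| = 4, |Q| = 40.
|P∩Q|: x∈[8,9], y∈[7,9] → 1·2 = 2.
|P ∪ Q| = 44 − 2 = 42.00.

42.00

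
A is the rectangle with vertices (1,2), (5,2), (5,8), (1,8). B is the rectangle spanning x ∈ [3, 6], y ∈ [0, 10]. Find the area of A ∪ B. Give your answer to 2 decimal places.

42.00

By inclusion–exclusion:
Individual areas: |A| = 24, |B| = 30.
|A∩B|: x∈[3,5], y∈[2,8] → 2·6 = 12.
|A ∪ B| = 54 − 12 = 42.00.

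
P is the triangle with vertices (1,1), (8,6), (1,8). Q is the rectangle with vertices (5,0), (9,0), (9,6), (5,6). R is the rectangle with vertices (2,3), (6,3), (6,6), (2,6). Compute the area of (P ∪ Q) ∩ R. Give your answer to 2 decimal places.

11.49

The region (P ∪ Q) ∩ R is the polygon with vertices (5,3.857), (3.8,3), (2,3), (2,6), (6,6), (6,3), (5,3).
By the shoelace formula its area is 11.49.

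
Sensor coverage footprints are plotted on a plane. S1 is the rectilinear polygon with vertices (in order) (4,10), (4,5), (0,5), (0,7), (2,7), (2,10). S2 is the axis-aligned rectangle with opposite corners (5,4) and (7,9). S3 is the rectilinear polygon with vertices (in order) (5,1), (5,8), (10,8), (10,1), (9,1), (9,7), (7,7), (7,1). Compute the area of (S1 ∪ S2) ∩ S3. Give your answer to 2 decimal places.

8.00

The region (S1 ∪ S2) ∩ S3 is the polygon with vertices (7,4), (5,4), (5,8), (7,8), (7,7).
By the shoelace formula its area is 8.00.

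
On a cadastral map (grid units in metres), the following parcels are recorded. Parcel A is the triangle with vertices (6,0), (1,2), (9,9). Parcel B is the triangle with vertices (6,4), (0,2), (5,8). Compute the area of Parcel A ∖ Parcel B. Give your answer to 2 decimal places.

20.87

|Parcel A| = 25.5, |Parcel A∩Parcel B| = 4.6282.
|Parcel A ∖ Parcel B| = |Parcel A| − |Parcel A∩Parcel B| = 25.5 − 4.6282 = 20.87.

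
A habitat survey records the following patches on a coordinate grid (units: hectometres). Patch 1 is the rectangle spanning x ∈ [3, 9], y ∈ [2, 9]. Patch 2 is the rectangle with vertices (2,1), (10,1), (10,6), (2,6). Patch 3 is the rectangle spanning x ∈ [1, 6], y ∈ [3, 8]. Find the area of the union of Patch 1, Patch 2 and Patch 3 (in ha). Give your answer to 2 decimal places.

65.00

By inclusion–exclusion:
Individual areas: |Patch 1| = 42, |Patch 2| = 40, |Patch 3| = 25.
|Patch 1∩Patch 2|: x∈[3,9], y∈[2,6] → 6·4 = 24.
|Patch 1∩Patch 3|: x∈[3,6], y∈[3,8] → 3·5 = 15.
|Patch 2∩Patch 3|: x∈[2,6], y∈[3,6] → 4·3 = 12.
|Patch 1∩Patch 2∩Patch 3| = 9.
|Patch 1 ∪ Patch 2 ∪ Patch 3| = 107 − 51 + 9 = 65.00.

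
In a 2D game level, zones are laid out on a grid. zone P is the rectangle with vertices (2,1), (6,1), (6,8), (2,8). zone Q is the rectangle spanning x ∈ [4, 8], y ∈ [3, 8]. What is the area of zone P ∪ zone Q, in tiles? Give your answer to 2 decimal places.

By inclusion–exclusion:
Individual areas: |zone P| = 28, |zone Q| = 20.
|zone P∩zone Q|: x∈[4,6], y∈[3,8] → 2·5 = 10.
|zone P ∪ zone Q| = 48 − 10 = 38.00.

38.00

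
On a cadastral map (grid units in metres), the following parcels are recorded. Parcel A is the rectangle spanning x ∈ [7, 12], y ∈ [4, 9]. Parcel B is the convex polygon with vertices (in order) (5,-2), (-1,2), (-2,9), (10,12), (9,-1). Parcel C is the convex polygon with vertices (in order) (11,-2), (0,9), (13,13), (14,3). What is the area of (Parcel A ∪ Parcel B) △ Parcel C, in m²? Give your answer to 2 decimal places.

101.29

|Parcel A ∪ Parcel B| = 133.1154.
|(Parcel A ∪ Parcel B) ∩ Parcel C| = 71.413.
|(Parcel A ∪ Parcel B) △ Parcel C| = 133.1154 + 111 − 142.826 = 101.29.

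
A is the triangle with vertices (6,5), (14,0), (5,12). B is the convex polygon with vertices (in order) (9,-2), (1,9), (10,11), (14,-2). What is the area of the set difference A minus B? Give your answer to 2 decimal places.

|A| = 25.5, |A∩B| = 24.0944.
|A ∖ B| = |A| − |A∩B| = 25.5 − 24.0944 = 1.41.

1.41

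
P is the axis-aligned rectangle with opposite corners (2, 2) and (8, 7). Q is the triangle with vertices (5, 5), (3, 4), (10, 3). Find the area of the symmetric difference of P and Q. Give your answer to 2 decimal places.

|P| = 30, |Q| = 4.5, |P∩Q| = 3.9857.
|P △ Q| = |P| + |Q| − 2·|P∩Q| = 30 + 4.5 − 7.9714 = 26.53.

26.53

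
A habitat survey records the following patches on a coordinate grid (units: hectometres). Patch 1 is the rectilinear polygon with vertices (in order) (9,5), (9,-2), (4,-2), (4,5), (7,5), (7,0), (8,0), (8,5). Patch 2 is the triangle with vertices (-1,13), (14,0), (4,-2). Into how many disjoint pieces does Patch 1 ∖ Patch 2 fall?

2

Patch 1 ∖ Patch 2 splits into 2 disjoint pieces (area 0.2564, area 2.5).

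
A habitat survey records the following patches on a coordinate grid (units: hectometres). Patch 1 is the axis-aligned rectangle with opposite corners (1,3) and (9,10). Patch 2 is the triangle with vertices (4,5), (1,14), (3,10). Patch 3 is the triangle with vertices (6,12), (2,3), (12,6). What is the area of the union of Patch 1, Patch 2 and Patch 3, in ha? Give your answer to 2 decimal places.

66.07

By inclusion–exclusion:
Individual areas: |Patch 1| = 56, |Patch 2| = 3, |Patch 3| = 39.
|Patch 1∩Patch 2| = 1.6667.
|Patch 1∩Patch 3| = 30.2611.
|Patch 2∩Patch 3| = 0.1642.
|Patch 1∩Patch 2∩Patch 3| = 0.1642.
|Patch 1 ∪ Patch 2 ∪ Patch 3| = 98 − 32.092 + 0.1642 = 66.07.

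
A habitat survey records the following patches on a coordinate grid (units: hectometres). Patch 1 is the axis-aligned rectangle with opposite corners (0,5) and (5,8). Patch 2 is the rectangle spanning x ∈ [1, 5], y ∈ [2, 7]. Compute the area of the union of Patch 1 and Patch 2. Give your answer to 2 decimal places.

By inclusion–exclusion:
Individual areas: |Patch 1| = 15, |Patch 2| = 20.
|Patch 1∩Patch 2|: x∈[1,5], y∈[5,7] → 4·2 = 8.
|Patch 1 ∪ Patch 2| = 35 − 8 = 27.00.

27.00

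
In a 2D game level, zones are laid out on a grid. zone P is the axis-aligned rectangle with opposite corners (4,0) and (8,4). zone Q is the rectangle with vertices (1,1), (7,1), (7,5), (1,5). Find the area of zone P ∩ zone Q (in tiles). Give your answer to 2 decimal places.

9.00

|zone P∩zone Q|: x∈[4,7], y∈[1,4] → 3·3 = 9.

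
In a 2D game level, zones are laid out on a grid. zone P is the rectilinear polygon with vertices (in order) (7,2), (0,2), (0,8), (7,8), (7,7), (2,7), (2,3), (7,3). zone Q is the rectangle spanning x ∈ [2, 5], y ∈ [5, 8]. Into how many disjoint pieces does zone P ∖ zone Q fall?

zone P ∖ zone Q splits into 2 disjoint pieces (area 17, area 2).

2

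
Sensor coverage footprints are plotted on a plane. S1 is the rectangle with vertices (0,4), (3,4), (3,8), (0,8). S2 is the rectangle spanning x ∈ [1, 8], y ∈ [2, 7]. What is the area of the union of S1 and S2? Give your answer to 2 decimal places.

41.00

By inclusion–exclusion:
Individual areas: |S1| = 12, |S2| = 35.
|S1∩S2|: x∈[1,3], y∈[4,7] → 2·3 = 6.
|S1 ∪ S2| = 47 − 6 = 41.00.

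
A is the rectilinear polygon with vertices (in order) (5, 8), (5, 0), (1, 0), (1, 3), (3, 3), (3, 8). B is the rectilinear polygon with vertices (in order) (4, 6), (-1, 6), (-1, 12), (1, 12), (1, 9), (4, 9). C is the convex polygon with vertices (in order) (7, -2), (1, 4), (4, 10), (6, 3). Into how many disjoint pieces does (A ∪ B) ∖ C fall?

(A ∪ B) ∖ C splits into 3 disjoint pieces (area 7.5, area 17.25, area 0.3214).

3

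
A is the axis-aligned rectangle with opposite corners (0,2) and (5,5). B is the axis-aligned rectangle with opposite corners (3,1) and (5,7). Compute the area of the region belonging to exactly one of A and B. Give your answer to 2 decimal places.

|A∩B|: x∈[3,5], y∈[2,5] → 2·3 = 6.
|A △ B| = |A| + |B| − 2·|A∩B| = 15 + 12 − 12 = 15.00.

15.00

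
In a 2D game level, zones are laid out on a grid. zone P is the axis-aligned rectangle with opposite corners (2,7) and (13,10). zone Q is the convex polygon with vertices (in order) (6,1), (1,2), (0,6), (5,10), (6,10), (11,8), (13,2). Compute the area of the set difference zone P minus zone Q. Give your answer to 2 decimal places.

|zone P| = 33, |zone P∩zone Q| = 18.5667.
|zone P ∖ zone Q| = |zone P| − |zone P∩zone Q| = 33 − 18.5667 = 14.43.

14.43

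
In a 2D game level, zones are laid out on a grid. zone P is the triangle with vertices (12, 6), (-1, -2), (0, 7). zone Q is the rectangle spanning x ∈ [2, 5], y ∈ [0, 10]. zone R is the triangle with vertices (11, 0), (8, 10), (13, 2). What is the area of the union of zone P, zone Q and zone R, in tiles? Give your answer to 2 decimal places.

By inclusion–exclusion:
Individual areas: |zone P| = 54.5, |zone Q| = 30, |zone R| = 13.
|zone P∩zone Q| = 17.7981.
|zone P∩zone R| = 1.7725.
|zone Q∩zone R| = 0.
|zone P∩zone Q∩zone R| = 0.
|zone P ∪ zone Q ∪ zone R| = 97.5 − 19.5706 + 0 = 77.93.

77.93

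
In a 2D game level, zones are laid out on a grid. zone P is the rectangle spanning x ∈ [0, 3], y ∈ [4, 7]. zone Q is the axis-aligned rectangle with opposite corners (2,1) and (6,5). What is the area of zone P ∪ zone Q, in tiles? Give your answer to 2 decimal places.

24.00

By inclusion–exclusion:
Individual areas: |zone P| = 9, |zone Q| = 16.
|zone P∩zone Q|: x∈[2,3], y∈[4,5] → 1·1 = 1.
|zone P ∪ zone Q| = 25 − 1 = 24.00.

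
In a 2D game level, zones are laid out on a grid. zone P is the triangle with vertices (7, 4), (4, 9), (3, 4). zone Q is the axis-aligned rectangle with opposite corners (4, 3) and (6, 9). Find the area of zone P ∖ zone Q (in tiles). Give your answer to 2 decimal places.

|zone P| = 10, |zone P∩zone Q| = 6.6667.
|zone P ∖ zone Q| = |zone P| − |zone P∩zone Q| = 10 − 6.6667 = 3.33.

3.33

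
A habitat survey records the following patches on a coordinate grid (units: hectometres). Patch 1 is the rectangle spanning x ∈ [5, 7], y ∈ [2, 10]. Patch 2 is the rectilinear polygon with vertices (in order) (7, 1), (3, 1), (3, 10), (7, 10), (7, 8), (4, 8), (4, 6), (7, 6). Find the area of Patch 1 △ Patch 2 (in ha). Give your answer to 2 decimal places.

|Patch 1| = 16, |Patch 2| = 30, |Patch 1∩Patch 2| = 12.
|Patch 1 △ Patch 2| = |Patch 1| + |Patch 2| − 2·|Patch 1∩Patch 2| = 16 + 30 − 24 = 22.00.

22.00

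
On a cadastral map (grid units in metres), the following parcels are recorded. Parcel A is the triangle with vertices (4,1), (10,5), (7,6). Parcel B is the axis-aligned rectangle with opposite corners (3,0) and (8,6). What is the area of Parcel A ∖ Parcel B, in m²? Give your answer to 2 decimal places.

|Parcel A| = 9, |Parcel A∩Parcel B| = 7.
|Parcel A ∖ Parcel B| = |Parcel A| − |Parcel A∩Parcel B| = 9 − 7 = 2.00.

2.00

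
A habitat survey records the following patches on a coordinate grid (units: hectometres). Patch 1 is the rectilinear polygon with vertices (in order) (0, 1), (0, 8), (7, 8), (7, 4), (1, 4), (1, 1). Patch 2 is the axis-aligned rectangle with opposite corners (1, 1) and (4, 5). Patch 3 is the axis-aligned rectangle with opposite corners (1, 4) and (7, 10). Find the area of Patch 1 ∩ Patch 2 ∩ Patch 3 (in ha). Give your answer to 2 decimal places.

The intersection is the polygon with vertices (1,5), (4,5), (4,4), (1,4).
By the shoelace formula its area is 3.00.

3.00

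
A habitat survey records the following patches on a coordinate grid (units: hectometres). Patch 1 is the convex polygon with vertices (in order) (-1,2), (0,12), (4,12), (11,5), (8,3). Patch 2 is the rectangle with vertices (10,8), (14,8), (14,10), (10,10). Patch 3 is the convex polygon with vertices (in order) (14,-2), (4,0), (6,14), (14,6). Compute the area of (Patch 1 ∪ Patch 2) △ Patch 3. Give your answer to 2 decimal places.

132.27

|Patch 1 ∪ Patch 2| = 88.
|(Patch 1 ∪ Patch 2) ∩ Patch 3| = 29.8629.
|(Patch 1 ∪ Patch 2) △ Patch 3| = 88 + 104 − 59.7258 = 132.27.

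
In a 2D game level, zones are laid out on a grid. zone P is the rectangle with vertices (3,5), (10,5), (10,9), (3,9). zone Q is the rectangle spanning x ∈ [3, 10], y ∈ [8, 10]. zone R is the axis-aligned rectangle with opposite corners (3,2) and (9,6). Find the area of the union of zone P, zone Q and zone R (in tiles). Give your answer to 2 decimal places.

By inclusion–exclusion:
Individual areas: |zone P| = 28, |zone Q| = 14, |zone R| = 24.
|zone P∩zone Q|: x∈[3,10], y∈[8,9] → 7·1 = 7.
|zone P∩zone R|: x∈[3,9], y∈[5,6] → 6·1 = 6.
|zone Q∩zone R| = 0 (no overlap).
|zone P∩zone Q∩zone R| = 0.
|zone P ∪ zone Q ∪ zone R| = 66 − 13 + 0 = 53.00.

53.00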